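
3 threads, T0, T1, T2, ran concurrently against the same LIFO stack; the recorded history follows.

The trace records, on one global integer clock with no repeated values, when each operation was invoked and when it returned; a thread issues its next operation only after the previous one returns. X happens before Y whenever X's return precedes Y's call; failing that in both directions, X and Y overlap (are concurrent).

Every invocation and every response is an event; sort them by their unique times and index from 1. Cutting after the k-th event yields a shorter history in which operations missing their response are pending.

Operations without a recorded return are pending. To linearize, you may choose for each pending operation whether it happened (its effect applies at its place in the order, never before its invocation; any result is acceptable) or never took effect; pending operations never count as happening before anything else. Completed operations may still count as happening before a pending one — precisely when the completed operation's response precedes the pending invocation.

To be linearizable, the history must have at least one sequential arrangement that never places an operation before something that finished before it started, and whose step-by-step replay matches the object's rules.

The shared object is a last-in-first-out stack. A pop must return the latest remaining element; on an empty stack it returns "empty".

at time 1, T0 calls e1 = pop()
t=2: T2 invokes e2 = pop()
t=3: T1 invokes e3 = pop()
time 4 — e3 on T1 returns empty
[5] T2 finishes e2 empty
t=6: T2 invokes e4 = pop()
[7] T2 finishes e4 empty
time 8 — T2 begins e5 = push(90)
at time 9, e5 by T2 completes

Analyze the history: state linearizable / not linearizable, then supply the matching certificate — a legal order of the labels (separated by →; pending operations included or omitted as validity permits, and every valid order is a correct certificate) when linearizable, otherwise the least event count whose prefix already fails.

linearizable — witness: e1 → e2 → e3 → e4 → e5

after step 1 (e1 pop() (pending, included)): stack <>
after step 2 (e2 pop() → empty): stack <>
after step 3 (e3 pop() → empty): stack <>
after step 4 (e4 pop() → empty): stack <>
after step 5 (e5 push(90)): stack <90>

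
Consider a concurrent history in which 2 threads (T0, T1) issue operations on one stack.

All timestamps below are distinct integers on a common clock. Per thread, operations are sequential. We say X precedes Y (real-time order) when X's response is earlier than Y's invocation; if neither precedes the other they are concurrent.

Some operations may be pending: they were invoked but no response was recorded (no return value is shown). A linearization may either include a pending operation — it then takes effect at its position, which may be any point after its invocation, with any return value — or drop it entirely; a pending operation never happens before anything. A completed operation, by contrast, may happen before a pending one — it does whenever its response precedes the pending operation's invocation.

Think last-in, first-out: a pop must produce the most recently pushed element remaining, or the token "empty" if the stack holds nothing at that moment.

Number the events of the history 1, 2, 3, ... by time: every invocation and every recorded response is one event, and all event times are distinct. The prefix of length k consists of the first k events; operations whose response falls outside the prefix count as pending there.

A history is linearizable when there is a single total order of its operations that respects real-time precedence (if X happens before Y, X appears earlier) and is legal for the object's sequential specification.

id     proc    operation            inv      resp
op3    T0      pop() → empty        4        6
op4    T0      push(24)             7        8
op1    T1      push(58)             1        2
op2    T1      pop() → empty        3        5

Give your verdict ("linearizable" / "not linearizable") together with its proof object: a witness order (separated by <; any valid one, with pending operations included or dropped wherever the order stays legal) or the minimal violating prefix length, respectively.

not linearizable — minimal violating prefix: 6 events

through event 5 a valid linearization exists; event 6 (op3 responding at time 6) ends that
2 orders of the 3 completed stack ops respect real time; none is legal
one such order, op1, op2, op3, breaks at step 2 where op2 pop() → empty is illegal
one such order, op1, op3, op2, breaks at step 2 where op3 pop() → empty is illegal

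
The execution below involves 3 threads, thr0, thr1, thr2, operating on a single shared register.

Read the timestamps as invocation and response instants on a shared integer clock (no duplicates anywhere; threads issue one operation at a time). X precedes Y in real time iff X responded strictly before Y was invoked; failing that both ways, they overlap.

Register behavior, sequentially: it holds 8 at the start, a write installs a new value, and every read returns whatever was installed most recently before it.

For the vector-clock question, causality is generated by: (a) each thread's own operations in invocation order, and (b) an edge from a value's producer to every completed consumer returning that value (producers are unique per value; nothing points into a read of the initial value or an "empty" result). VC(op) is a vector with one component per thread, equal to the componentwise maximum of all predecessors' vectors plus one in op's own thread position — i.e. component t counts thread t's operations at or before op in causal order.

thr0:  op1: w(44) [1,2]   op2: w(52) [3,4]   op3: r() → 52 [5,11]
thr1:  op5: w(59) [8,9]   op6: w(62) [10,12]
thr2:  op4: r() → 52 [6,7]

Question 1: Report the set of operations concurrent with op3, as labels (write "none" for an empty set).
concurrent with op3 ([5,11]): every op whose interval crosses 5..11
op1 [1,2]: before
op2 [3,4]: before
op4 [6,7]: concurrent
op5 [8,9]: concurrent
op6 [10,12]: concurrent

op4, op5, op6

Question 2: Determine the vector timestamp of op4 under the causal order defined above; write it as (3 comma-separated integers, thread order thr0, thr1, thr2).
invoked at 8, op5 has no predecessors; its own thr1 bump gives (0, 1, 0)
invoked at 1, op1 has no predecessors; its own thr0 bump gives (1, 0, 0)
op6 (invocation 10): componentwise max over VC(op5)=(0, 1, 0), +1 at thr1, giving (0, 2, 0)
op2 (invocation 3): componentwise max over VC(op1)=(1, 0, 0), +1 at thr0, giving (2, 0, 0)
op4 (invocation 6): componentwise max over VC(op2)=(2, 0, 0), +1 at thr2, giving (2, 0, 1)
op3 (invocation 5): componentwise max over VC(op2)=(2, 0, 0), +1 at thr0, giving (3, 0, 0)
target: VC(op4) = (2, 0, 1)

(2, 0, 1)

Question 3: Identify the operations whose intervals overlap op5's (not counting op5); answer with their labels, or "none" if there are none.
op5 runs from 8 to 9; window-overlapping ops are concurrent
op1 [1,2]: before
op2 [3,4]: before
op3 [5,11]: concurrent
op4 [6,7]: before
op6 [10,12]: after

op3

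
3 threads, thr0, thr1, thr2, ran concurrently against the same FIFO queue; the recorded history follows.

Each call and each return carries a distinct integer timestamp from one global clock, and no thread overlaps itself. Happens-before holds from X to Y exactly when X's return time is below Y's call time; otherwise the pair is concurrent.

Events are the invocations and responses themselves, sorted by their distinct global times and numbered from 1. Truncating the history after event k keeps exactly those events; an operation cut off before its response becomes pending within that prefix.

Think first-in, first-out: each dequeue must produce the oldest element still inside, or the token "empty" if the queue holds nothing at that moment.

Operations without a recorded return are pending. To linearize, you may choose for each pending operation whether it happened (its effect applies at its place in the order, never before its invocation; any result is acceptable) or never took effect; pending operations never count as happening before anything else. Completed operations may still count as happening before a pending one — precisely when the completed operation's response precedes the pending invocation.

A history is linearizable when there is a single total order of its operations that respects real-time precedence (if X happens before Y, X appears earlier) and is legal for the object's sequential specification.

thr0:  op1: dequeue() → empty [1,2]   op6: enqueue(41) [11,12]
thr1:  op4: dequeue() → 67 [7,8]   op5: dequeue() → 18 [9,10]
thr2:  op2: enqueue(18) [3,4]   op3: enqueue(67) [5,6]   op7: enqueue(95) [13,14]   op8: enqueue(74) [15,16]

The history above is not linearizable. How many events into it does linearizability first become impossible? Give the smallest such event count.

events 1..7 are still linearizable — one witness is op1, op2, op3:
after step 1 (op1 dequeue() → empty): queue <>
after step 2 (op2 enqueue(18)): queue <18>
after step 3 (op3 enqueue(67)): queue <18,67>
with event 8 included (op4 responding at time 8), all real-time-consistent orders fail
sample order op1, op2, op3, op4 stalls at step 4 — op4 dequeue() → 67 has no legal effect

8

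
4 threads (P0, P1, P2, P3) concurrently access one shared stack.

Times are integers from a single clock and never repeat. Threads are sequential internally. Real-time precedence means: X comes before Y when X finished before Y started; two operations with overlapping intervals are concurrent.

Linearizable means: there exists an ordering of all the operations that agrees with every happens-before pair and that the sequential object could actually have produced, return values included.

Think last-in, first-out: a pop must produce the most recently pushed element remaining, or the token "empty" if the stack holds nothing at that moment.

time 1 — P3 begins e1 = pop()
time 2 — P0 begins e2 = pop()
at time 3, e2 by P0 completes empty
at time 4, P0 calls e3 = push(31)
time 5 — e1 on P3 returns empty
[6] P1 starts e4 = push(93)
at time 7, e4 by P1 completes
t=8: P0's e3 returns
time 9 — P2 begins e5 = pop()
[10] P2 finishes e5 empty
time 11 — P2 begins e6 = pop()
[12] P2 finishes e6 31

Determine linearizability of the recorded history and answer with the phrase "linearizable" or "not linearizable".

not linearizable

through event 9 a valid linearization exists; event 10 (e5 responding at time 10) ends that
5 orders of the 5 completed stack ops respect real time; none is legal
take e1, e2, e3, e4, e5: step 5 already fails, because e5 pop() → empty cannot occur there
take e1, e2, e4, e3, e5: step 5 already fails, because e5 pop() → empty cannot occur there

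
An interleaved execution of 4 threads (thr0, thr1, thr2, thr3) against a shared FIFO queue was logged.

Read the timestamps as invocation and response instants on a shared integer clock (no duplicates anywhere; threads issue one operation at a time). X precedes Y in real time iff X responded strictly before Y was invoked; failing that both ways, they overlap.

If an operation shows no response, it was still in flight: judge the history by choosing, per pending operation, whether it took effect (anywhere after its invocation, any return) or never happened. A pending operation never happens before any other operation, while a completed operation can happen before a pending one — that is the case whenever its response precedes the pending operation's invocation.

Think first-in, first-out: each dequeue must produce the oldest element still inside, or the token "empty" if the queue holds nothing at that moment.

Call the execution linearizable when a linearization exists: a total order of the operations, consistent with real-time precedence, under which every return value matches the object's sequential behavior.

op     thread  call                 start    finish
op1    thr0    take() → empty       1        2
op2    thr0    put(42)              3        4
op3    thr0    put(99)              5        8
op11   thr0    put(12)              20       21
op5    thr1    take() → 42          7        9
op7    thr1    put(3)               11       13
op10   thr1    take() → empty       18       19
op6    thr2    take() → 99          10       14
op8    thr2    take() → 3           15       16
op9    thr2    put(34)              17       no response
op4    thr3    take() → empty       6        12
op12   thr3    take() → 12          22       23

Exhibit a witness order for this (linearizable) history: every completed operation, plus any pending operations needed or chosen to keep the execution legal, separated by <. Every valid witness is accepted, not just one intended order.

op1 < op2 < op3 < op5 < op6 < op4 < op7 < op8 < op10 < op11 < op9 < op12

after step 1 (op1 take() → empty): queue <>
after step 2 (op2 put(42)): queue <42>
after step 3 (op3 put(99)): queue <42,99>
after step 4 (op5 take() → 42): queue <99>
after step 5 (op6 take() → 99): queue <>
after step 6 (op4 take() → empty): queue <>
after step 7 (op7 put(3)): queue <3>
after step 8 (op8 take() → 3): queue <>
after step 9 (op10 take() → empty): queue <>
after step 10 (op11 put(12)): queue <12>
after step 11 (op9 put(34) (pending, included)): queue <12,34>
after step 12 (op12 take() → 12): queue <34>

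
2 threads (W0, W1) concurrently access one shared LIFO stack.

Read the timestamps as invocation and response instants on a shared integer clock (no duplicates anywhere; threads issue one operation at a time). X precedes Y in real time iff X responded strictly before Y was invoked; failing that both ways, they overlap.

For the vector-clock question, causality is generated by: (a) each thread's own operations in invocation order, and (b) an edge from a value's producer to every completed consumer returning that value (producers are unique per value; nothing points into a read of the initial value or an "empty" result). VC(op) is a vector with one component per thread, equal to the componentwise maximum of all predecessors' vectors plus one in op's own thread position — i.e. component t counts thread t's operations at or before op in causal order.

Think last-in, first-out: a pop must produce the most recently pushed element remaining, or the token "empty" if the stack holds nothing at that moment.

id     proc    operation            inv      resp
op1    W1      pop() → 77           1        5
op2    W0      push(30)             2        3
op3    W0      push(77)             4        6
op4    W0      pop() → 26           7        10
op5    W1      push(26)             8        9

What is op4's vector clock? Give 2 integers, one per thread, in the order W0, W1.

no predecessors for op2 (invoked 2): W0 increments from zero → (1, 0)
merge at op3 (invoked 4): VC(op2)=(1, 0), own-thread bump on W0 → (2, 0)
merge at op1 (invoked 1): VC(op3)=(2, 0), own-thread bump on W1 → (2, 1)
merge at op5 (invoked 8): VC(op1)=(2, 1), own-thread bump on W1 → (2, 2)
merge at op4 (invoked 7): VC(op3)=(2, 0), VC(op5)=(2, 2), own-thread bump on W0 → (3, 2)
target: VC(op4) = (3, 2)

(3, 2)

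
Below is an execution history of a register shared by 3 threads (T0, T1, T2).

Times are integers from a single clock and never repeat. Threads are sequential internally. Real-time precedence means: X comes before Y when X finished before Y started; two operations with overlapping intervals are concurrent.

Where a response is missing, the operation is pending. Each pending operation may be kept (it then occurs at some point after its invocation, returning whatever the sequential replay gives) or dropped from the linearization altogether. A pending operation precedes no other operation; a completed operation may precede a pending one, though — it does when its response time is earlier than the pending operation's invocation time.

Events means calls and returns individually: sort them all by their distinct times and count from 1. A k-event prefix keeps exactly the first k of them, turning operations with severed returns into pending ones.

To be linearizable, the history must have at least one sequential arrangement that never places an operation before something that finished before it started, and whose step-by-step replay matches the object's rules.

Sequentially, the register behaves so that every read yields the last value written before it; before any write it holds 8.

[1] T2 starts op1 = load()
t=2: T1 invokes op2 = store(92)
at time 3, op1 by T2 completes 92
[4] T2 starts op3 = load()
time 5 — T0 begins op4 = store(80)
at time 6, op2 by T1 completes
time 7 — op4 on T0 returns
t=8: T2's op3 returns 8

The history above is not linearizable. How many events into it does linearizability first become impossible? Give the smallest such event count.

events 1..7 are still linearizable — one witness is op2, op1, op3, op4:
step 1: op2 store(92) — value 92
step 2: op1 load() → 92 — value 92
step 3: op3 load() (pending, included) — value 92
step 4: op4 store(80) — value 80
at event 8 (op3's time-8 response) nothing linearizes any more
one such order, op1, op2, op3, op4, breaks at step 1 where op1 load() → 92 is illegal
one such order, op1, op2, op4, op3, breaks at step 1 where op1 load() → 92 is illegal

8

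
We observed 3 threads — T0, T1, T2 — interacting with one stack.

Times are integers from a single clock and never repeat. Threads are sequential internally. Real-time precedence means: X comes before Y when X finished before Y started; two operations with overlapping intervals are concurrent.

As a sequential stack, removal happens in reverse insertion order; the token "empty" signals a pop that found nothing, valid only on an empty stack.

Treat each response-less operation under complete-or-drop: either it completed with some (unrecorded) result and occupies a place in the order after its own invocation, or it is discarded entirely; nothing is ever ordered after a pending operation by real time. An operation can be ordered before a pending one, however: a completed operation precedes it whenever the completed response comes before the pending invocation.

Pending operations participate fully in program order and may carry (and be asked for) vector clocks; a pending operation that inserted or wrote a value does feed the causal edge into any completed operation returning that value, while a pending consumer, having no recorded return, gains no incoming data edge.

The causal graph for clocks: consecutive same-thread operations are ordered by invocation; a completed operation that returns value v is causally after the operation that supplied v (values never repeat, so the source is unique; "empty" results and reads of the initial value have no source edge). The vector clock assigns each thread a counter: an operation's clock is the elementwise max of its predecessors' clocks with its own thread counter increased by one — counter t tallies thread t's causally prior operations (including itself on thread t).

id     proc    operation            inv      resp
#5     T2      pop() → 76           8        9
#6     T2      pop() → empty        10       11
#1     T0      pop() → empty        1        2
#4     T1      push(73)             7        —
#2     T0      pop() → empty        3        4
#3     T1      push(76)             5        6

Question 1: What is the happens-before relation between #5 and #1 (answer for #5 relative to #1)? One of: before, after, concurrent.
#5 spans [8,9], #1 spans [1,2]
resp(#1)=2 < inv(#5)=8

after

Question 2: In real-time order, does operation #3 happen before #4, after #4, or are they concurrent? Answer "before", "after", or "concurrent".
#3 spans [5,6], #4 spans [7,…)
resp(#3)=6 < inv(#4)=7

before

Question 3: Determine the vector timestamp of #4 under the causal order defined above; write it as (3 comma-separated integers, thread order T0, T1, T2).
#3 (invocation 5): nothing precedes it; T1's component alone gives (0, 1, 0)
#1 (invocation 1): nothing precedes it; T0's component alone gives (1, 0, 0)
#5, invoked 8, takes VC(#3)=(0, 1, 0) under max, adds 1 for T2 → (0, 1, 1)
#4, invoked 7, takes VC(#3)=(0, 1, 0) under max, adds 1 for T1 → (0, 2, 0)
#2, invoked 3, takes VC(#1)=(1, 0, 0) under max, adds 1 for T0 → (2, 0, 0)
#6, invoked 10, takes VC(#5)=(0, 1, 1) under max, adds 1 for T2 → (0, 1, 2)
target: VC(#4) = (0, 2, 0)

(0, 2, 0)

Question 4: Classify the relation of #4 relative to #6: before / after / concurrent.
#4 spans [7,…), #6 spans [10,11]
the intervals overlap in both directions

concurrent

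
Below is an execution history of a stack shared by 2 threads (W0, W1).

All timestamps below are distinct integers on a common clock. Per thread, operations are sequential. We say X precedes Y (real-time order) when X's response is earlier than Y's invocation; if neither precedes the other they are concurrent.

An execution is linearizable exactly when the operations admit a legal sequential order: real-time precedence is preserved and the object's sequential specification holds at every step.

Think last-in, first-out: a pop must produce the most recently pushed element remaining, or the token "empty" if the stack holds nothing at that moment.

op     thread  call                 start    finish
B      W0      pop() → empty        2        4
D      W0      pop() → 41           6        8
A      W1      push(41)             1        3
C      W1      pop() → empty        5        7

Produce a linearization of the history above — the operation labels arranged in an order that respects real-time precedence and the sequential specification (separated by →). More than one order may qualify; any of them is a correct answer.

B → A → D → C

1. B pop() → empty, leaving stack <>
2. A push(41), leaving stack <41>
3. D pop() → 41, leaving stack <>
4. C pop() → empty, leaving stack <>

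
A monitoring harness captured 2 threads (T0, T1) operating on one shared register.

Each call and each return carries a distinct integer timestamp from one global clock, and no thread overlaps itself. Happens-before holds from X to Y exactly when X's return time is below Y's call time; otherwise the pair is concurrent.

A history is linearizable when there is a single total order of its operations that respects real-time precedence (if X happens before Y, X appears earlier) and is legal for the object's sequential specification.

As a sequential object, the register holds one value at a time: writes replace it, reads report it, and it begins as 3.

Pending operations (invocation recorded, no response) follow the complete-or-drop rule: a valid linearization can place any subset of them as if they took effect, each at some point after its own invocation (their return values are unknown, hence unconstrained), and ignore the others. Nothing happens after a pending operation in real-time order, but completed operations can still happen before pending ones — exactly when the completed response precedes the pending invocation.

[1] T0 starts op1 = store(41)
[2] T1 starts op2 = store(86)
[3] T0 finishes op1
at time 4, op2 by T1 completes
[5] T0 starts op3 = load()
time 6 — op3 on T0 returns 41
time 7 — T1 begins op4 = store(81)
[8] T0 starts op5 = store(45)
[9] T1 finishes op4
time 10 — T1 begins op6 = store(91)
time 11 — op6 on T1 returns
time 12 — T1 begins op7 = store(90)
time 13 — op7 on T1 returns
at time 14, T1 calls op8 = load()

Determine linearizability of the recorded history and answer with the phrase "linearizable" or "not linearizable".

one valid linearization: op2, op1, op3, op4, op5, op6, op7
1. op2 store(86), leaving value 86
2. op1 store(41), leaving value 41
3. op3 load() → 41, leaving value 41
4. op4 store(81), leaving value 81
5. op5 store(45) (pending, included), leaving value 45
6. op6 store(91), leaving value 91
7. op7 store(90), leaving value 90

linearizable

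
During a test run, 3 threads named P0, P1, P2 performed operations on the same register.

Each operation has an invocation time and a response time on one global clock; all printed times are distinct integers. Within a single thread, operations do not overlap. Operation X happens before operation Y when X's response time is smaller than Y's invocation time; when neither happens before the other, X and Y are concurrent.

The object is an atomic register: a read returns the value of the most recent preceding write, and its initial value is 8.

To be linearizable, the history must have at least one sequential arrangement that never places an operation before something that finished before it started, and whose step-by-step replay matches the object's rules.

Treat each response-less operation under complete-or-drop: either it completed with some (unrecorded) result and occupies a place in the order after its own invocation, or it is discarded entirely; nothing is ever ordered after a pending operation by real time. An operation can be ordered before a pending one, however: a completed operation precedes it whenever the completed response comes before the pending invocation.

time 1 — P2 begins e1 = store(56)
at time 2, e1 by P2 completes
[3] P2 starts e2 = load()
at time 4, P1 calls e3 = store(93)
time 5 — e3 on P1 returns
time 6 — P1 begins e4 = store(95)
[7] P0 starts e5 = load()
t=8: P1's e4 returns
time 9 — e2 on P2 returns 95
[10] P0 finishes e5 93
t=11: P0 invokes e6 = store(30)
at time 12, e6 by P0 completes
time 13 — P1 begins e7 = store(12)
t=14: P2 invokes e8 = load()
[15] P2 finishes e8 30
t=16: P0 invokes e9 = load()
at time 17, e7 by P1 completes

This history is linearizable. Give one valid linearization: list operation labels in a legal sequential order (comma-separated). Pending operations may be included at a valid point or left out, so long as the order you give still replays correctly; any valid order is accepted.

after step 1 (e1 store(56)): value 56
after step 2 (e3 store(93)): value 93
after step 3 (e5 load() → 93): value 93
after step 4 (e4 store(95)): value 95
after step 5 (e2 load() → 95): value 95
after step 6 (e6 store(30)): value 30
after step 7 (e8 load() → 30): value 30
after step 8 (e7 store(12)): value 12

e1, e3, e5, e4, e2, e6, e8, e7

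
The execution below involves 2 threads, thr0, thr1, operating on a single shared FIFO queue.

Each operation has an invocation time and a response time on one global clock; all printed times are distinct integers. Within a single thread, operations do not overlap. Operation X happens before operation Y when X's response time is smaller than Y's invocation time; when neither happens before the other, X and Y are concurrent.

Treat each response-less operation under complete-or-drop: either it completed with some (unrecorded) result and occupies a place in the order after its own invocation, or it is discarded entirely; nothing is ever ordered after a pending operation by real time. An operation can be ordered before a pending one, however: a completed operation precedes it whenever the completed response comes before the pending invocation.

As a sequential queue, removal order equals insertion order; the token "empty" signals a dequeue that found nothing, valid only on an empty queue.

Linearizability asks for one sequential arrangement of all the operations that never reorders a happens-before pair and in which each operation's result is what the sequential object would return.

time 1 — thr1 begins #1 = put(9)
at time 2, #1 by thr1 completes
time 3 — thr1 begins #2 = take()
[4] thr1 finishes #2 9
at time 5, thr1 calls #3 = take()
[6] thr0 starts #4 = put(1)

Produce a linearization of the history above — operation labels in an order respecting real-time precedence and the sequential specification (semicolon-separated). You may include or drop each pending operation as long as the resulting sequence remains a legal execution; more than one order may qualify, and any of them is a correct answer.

#1; #2

1. #1 put(9), leaving queue <9>
2. #2 take() → 9, leaving queue <>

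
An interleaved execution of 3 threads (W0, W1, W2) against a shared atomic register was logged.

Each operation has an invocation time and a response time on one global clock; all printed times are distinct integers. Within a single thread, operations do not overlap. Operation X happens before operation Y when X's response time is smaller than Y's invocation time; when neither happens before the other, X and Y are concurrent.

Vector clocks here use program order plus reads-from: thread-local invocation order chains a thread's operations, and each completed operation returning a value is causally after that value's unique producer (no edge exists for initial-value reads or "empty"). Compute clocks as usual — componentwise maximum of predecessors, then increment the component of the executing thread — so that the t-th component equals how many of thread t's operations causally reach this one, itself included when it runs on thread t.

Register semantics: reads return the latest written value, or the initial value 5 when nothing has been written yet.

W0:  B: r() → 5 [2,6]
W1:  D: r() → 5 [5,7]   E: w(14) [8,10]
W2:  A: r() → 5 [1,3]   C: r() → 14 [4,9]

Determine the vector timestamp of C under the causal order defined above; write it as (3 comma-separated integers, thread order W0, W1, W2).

root op A, invoked 1: fresh clock plus W2's own tick → (0, 0, 1)
root op D, invoked 5: fresh clock plus W1's own tick → (0, 1, 0)
root op B, invoked 2: fresh clock plus W0's own tick → (1, 0, 0)
E (invocation 8): componentwise max over VC(D)=(0, 1, 0), +1 at W1, giving (0, 2, 0)
C (invocation 4): componentwise max over VC(A)=(0, 0, 1), VC(E)=(0, 2, 0), +1 at W2, giving (0, 2, 2)
target: VC(C) = (0, 2, 2)

(0, 2, 2)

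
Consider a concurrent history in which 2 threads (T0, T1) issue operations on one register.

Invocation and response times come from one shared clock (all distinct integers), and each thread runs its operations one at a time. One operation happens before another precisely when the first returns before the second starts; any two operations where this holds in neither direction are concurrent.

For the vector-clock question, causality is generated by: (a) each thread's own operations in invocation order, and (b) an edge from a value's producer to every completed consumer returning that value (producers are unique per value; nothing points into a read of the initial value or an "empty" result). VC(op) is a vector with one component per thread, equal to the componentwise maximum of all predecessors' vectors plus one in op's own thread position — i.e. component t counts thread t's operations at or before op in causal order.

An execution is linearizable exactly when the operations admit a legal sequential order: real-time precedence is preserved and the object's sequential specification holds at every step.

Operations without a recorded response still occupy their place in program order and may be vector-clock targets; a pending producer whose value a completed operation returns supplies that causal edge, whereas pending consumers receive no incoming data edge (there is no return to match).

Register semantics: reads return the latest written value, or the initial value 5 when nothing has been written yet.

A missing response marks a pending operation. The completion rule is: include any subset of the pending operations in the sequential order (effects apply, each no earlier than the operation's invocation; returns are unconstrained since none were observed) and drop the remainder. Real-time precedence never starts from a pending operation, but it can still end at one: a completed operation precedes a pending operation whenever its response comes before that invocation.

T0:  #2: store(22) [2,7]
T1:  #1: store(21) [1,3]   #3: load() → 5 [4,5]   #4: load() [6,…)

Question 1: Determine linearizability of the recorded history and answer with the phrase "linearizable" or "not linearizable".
cut after 4 events: linearizable; cut after 5 events (#3 responds, time 5): not linearizable
a single order respects real time; the 2 completed register operations fail replay along it
including or dropping the 1 pending operation (#2) in any combination fails
for example #1, #3 (pending dropped) fails at step 2: #3 load() → 5 is not legal there

not linearizable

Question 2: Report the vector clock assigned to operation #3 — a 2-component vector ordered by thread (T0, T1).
#1, invoked 1, has no incoming edges; only T1's bump applies → (0, 1)
#2, invoked 2, has no incoming edges; only T0's bump applies → (1, 0)
#3, invoked 4, takes VC(#1)=(0, 1) under max, adds 1 for T1 → (0, 2)
#4, invoked 6, takes VC(#3)=(0, 2) under max, adds 1 for T1 → (0, 3)
target: VC(#3) = (0, 2)

(0, 2)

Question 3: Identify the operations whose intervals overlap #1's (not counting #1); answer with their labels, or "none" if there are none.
#1 runs from 1 to 3; window-overlapping ops are concurrent
#2 [2,7]: concurrent
#3 [4,5]: after
#4 [6,…): after

#2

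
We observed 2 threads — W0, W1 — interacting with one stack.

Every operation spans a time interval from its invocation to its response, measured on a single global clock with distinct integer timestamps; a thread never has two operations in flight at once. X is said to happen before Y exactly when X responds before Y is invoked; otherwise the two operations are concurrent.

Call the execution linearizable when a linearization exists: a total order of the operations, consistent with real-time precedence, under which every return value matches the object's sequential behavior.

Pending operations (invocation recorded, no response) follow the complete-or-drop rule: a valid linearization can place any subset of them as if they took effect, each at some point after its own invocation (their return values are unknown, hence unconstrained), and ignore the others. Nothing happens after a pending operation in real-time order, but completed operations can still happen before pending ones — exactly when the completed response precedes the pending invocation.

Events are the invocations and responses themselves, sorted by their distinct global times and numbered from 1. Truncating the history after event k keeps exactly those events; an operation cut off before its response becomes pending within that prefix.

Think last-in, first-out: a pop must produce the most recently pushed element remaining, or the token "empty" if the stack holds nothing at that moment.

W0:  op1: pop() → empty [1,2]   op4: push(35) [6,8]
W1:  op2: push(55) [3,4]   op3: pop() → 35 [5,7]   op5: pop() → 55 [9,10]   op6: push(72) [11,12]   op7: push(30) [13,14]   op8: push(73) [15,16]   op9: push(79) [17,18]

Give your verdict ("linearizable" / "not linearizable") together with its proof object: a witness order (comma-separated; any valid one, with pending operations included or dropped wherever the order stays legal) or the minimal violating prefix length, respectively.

after step 1 (op1 pop() → empty): stack <>
after step 2 (op2 push(55)): stack <55>
after step 3 (op4 push(35)): stack <55,35>
after step 4 (op3 pop() → 35): stack <55>
after step 5 (op5 pop() → 55): stack <>
after step 6 (op6 push(72)): stack <72>
after step 7 (op7 push(30)): stack <72,30>
after step 8 (op8 push(73)): stack <72,30,73>
after step 9 (op9 push(79)): stack <72,30,73,79>

linearizable — witness: op1, op2, op4, op3, op5, op6, op7, op8, op9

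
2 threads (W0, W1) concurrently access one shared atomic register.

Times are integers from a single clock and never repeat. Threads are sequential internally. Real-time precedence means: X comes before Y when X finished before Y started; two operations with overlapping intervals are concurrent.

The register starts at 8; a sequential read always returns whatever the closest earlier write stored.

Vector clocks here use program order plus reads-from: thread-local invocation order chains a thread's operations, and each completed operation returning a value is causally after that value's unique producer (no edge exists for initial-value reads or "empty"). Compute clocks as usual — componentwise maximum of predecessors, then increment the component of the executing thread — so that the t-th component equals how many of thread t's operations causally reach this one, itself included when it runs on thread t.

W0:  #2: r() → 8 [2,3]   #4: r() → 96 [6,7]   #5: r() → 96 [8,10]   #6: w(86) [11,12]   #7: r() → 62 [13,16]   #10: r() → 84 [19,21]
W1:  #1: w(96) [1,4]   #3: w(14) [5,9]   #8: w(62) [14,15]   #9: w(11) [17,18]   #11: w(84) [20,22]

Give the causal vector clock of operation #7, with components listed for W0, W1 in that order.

(5, 3)

invoked at 1, #1 has no predecessors; its own W1 bump gives (0, 1)
invoked at 2, #2 has no predecessors; its own W0 bump gives (1, 0)
invoked at 5, #3 merges VC(#1)=(0, 1) and bumps W1's slot → (0, 2)
invoked at 14, #8 merges VC(#3)=(0, 2) and bumps W1's slot → (0, 3)
invoked at 6, #4 merges VC(#1)=(0, 1), VC(#2)=(1, 0) and bumps W0's slot → (2, 1)
invoked at 17, #9 merges VC(#8)=(0, 3) and bumps W1's slot → (0, 4)
invoked at 8, #5 merges VC(#1)=(0, 1), VC(#4)=(2, 1) and bumps W0's slot → (3, 1)
invoked at 20, #11 merges VC(#9)=(0, 4) and bumps W1's slot → (0, 5)
invoked at 11, #6 merges VC(#5)=(3, 1) and bumps W0's slot → (4, 1)
invoked at 13, #7 merges VC(#6)=(4, 1), VC(#8)=(0, 3) and bumps W0's slot → (5, 3)
invoked at 19, #10 merges VC(#7)=(5, 3), VC(#11)=(0, 5) and bumps W0's slot → (6, 5)
target: VC(#7) = (5, 3)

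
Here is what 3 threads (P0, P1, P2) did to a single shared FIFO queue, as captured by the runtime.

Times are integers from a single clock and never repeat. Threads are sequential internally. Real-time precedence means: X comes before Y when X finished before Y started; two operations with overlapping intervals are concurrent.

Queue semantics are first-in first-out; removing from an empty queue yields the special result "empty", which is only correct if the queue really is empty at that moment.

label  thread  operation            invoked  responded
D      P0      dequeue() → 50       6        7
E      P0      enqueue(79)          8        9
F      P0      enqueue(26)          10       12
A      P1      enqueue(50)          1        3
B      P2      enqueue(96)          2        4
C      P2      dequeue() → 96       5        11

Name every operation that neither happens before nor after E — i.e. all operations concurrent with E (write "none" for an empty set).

C

E spans [8,9]; an op avoiding the whole window 8..9 is ordered, any other is concurrent
A [1,3]: before
B [2,4]: before
C [5,11]: concurrent
D [6,7]: before
F [10,12]: after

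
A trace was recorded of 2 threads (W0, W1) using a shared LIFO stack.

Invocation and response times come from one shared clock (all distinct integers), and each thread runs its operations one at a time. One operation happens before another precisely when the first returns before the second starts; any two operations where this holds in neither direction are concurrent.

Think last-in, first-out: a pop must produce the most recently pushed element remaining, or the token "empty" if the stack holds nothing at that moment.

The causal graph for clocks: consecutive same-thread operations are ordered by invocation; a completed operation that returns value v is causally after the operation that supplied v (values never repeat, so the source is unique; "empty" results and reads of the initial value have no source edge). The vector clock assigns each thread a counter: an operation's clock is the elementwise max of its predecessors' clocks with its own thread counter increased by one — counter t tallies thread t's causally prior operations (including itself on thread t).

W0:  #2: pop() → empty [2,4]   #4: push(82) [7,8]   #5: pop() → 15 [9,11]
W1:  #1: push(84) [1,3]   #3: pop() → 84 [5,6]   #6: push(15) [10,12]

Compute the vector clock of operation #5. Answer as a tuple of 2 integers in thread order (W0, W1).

(3, 3)

no predecessors for #1 (invoked 1): W1 increments from zero → (0, 1)
no predecessors for #2 (invoked 2): W0 increments from zero → (1, 0)
VC(#3, invoked at 5): max of VC(#1)=(0, 1), then +1 on thread W1 → (0, 2)
VC(#4, invoked at 7): max of VC(#2)=(1, 0), then +1 on thread W0 → (2, 0)
VC(#6, invoked at 10): max of VC(#3)=(0, 2), then +1 on thread W1 → (0, 3)
VC(#5, invoked at 9): max of VC(#4)=(2, 0), VC(#6)=(0, 3), then +1 on thread W0 → (3, 3)
target: VC(#5) = (3, 3)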